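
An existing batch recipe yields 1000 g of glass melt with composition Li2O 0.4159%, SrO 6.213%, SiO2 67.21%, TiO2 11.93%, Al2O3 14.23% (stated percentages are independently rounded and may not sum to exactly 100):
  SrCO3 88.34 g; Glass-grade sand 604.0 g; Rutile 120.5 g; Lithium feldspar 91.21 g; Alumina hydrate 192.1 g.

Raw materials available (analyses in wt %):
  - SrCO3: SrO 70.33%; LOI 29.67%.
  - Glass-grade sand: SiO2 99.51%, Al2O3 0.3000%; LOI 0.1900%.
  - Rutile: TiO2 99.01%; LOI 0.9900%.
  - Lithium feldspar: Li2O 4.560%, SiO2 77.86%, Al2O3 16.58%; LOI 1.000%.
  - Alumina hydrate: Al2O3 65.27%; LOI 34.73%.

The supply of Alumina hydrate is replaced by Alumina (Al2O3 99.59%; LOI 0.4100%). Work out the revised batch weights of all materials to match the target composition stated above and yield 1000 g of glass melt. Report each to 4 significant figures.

Revised batch per 1000 g glass melt:
  SrCO3: 88.34 g
  Glass-grade sand: 604.0 g
  Rutile: 120.5 g
  Lithium feldspar: 91.21 g
  Alumina: 125.9 g
Total batch = 1030 g; LOI loss = 29.98 g

Every computation maintains full float precision through the solve — in-progress results are shown rounded to four significant digits across the worked steps — each reported result is rounded once only. All derived quantities are carried at full float precision (LOI, the five compositions, yield, net glass mass, totals) starting from the weights on 1000 g of glass as set out in either problem or answer.
The oxide mass targets at 1000 g glass melt:
  Li2O: 0.4159% × 1000 = 4.159 g
  SrO: 6.213% × 1000 = 62.13 g
  SiO2: 67.21% × 1000 = 672.1 g
  TiO2: 11.93% × 1000 = 119.3 g
  Al2O3: 14.23% × 1000 = 142.3 g
Sums-versus-targets review per the reported batch figures, at the basis given (sums match the target masses inside rounding margins):
  Li2O: 91.21·0.04560 = 4.159 g (target 4.159 g)
  SrO: 88.34·0.7033 = 62.13 g (target 62.13 g)
  SiO2: 604.0·0.9951 + 91.21·0.7786 = 672.1 g (target 672.1 g)
  TiO2: 120.5·0.9901 = 119.3 g (target 119.3 g)
  Al2O3: 604.0·0.003000 + 91.21·0.1658 + 125.9·0.9959 = 142.3 g (target 142.3 g)
Mass balance on the glass: batch Σ − ignition loss = 1000 g (per-oxide target masses sum to 1000 g; stated basis 1000 g — gaps are rounding artifacts).
Summing the batch: Σ batch = 1030 g; loss to ignition Σ batch·LOI = 29.98 g; yield = glass ÷ total batch = 97.09%.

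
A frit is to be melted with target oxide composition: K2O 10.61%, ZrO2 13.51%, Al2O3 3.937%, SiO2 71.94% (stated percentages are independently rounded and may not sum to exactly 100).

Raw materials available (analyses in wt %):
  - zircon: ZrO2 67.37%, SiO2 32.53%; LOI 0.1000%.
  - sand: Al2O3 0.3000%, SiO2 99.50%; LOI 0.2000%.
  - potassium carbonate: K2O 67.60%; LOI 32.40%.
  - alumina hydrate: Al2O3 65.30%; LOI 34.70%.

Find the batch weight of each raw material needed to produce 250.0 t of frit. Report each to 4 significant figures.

In-progress results appear (rounded to four significant figures) on the page — each numeric step keeps full float precision at every stage — every reported figure undergoes a single rounding. The derived quantities are carried from the batch weights for 250.0 t of glass in full float precision (totals, glass mass, yield, LOI, the four compositions) as written in the problem or the answer.
Target oxide masses per 250.0 t frit:
  K2O: 10.61% × 250.0 = 26.52 t
  ZrO2: 13.51% × 250.0 = 33.78 t
  Al2O3: 3.937% × 250.0 = 9.842 t
  SiO2: 71.94% × 250.0 = 179.8 t
Mass-balance tally per oxide given the weights on record, relative to the basis at hand (sums match the target masses once rounding is allowed for):
  K2O: 39.24·0.6760 = 26.53 t (target 26.52 t)
  ZrO2: 50.13·0.6737 = 33.77 t (target 33.78 t)
  Al2O3: 164.4·0.003000 + 14.32·0.6530 = 9.844 t (target 9.842 t)
  SiO2: 50.13·0.3253 + 164.4·0.9950 = 179.9 t (target 179.8 t)
Consistency of the glass mass: the batch minus its LOI: 250.0 t (oxide target masses add up to 250.0 t; with the basis standing at 250.0 t — a pure rounding effect).
Batch grand total — Σ batch = 268.1 t; LOI loss = Σ batch·LOI = 18.06 t; the yield ratio, glass ÷ batch: 93.26%.

Batch per 250.0 t frit:
  zircon: 50.13 t
  sand: 164.4 t
  potassium carbonate: 39.24 t
  alumina hydrate: 14.32 t
Total batch = 268.1 t; LOI loss = 18.06 t; yield = 93.26%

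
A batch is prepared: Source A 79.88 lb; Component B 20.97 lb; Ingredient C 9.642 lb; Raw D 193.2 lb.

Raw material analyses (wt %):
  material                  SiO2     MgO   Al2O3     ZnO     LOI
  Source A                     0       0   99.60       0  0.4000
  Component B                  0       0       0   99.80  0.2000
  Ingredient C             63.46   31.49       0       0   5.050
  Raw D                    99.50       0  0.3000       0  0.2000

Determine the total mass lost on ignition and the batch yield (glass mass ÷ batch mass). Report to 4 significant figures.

LOI loss = 1.235 lb; glass = 302.5 lb; yield = 99.59%

The working math holds full precision all the way through. Working values are shown, with 4-significant-digit rounding, within the worked lines. Each reported value includes exactly one rounding; the derived quantities, which include net glass mass, LOI, yield, the totals, four oxide percentages, are re-derived at full precision, as given in the problem or answer text, from the weighed amounts at 302.5 lb of glass.
Ignition loss by material:
  Source A: 79.88 × 0.004000 = 0.3195 lb
  Component B: 20.97 × 0.002000 = 0.04194 lb
  Ingredient C: 9.642 × 0.05050 = 0.4869 lb
  Raw D: 193.2 × 0.002000 = 0.3864 lb
Total LOI = 1.235 lb
Glass = batch − LOI = 303.7 − 1.235 = 302.5 lb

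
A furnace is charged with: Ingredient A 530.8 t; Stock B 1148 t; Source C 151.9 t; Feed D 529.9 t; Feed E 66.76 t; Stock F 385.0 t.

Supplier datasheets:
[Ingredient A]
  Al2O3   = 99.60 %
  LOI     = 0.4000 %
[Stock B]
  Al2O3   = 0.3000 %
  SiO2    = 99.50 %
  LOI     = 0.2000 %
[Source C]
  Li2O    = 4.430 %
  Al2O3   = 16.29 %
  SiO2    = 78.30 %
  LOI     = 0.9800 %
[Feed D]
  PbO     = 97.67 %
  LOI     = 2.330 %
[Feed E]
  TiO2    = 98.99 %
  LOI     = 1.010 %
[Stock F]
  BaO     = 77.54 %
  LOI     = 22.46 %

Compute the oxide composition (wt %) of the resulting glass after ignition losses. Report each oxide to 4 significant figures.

Full precision is held through the solve; the intermediate values are printed (rounded to 4 significant figures) on the page; exactly one rounding goes into every reported figure. The derived quantities (six oxide percentages, totals, the yield, net glass mass, ignition loss) are re-derived at full float precision starting from the weights per 2707 t of glass as quoted within either problem or answer.
Per-oxide mass from batch:
  BaO: 385.0·0.7754 = 298.5 t
  Li2O: 151.9·0.04430 = 6.729 t
  Al2O3: 530.8·0.9960 + 1148·0.003000 + 151.9·0.1629 = 556.9 t
  SiO2: 1148·0.9950 + 151.9·0.7830 = 1261 t
  PbO: 529.9·0.9767 = 517.6 t
  TiO2: 66.76·0.9899 = 66.09 t
LOI: 530.8·0.004000 + 1148·0.002000 + 151.9·0.009800 + 529.9·0.02330 + 66.76·0.01010 + 385.0·0.2246 = 105.4 t
Net of LOI, the glass mass = 2812 − 105.4 = 2707 t (the oxide masses sum to this)
each wt % is 100 × oxide ÷ glass

Glass mass = 2707 t (batch 2812 − LOI 105.4).
Composition: BaO 11.03%, Li2O 0.2486%, Al2O3 20.57%, SiO2 46.59%, PbO 19.12%, TiO2 2.441%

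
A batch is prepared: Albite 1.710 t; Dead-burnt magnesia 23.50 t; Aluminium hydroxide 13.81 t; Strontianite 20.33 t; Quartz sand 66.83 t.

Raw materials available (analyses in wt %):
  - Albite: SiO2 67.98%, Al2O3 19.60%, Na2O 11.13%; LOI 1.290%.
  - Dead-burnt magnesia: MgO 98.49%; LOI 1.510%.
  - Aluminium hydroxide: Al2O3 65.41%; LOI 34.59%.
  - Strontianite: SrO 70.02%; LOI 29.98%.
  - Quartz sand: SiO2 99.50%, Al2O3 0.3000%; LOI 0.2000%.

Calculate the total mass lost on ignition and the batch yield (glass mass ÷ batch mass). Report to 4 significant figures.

Mid-chain values are printed, rounded to 4 significant figures, in the working. All internal work runs at full precision in every operation — every reported number is rounded exactly once. The derived quantities, including net glass mass, ignition loss, the five compositions, totals, the yield, are recomputed from the weighed amounts for 114.8 t of glass in full precision as written in the problem or answer text.
Per-material ignition loss:
  Albite: 1.710 × 0.01290 = 0.02206 t
  Dead-burnt magnesia: 23.50 × 0.01510 = 0.3548 t
  Aluminium hydroxide: 13.81 × 0.3459 = 4.777 t
  Strontianite: 20.33 × 0.2998 = 6.095 t
  Quartz sand: 66.83 × 0.002000 = 0.1337 t
Total LOI = 11.38 t
Glass = batch − LOI = 126.2 − 11.38 = 114.8 t

LOI loss = 11.38 t; glass = 114.8 t; yield = 90.98%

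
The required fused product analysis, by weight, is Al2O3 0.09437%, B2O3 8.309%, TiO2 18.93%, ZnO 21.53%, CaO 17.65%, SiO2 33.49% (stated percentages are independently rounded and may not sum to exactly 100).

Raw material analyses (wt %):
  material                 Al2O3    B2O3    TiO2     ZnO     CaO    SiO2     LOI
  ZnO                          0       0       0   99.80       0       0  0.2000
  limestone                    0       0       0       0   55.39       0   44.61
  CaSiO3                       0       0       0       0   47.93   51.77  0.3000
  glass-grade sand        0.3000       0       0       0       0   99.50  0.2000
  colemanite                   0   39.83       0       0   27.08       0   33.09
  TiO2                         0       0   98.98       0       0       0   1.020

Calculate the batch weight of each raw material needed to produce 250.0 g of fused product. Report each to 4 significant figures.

The whole derivation holds full precision from first step to last — values along the way are shown, rounded to four significant digits, in the working. A single rounding produces each reported figure; all derived quantities, including ignition loss, glass mass, totals, six oxide percentages, yield, are carried starting from the weights at 250.0 g of glass in full precision exactly as printed in the problem or answer text.
The oxide mass targets at 250.0 g fused product:
  Al2O3: 0.09437% × 250.0 = 0.2359 g
  B2O3: 8.309% × 250.0 = 20.77 g
  TiO2: 18.93% × 250.0 = 47.32 g
  ZnO: 21.53% × 250.0 = 53.82 g
  CaO: 17.65% × 250.0 = 44.12 g
  SiO2: 33.49% × 250.0 = 83.72 g
Per-oxide balance check given the weights on record, on the stated basis (summed amounts equal target values within answer rounding):
  Al2O3: 78.64·0.003000 = 0.2359 g (target 0.2359 g)
  B2O3: 52.15·0.3983 = 20.77 g (target 20.77 g)
  TiO2: 47.81·0.9898 = 47.32 g (target 47.32 g)
  ZnO: 53.93·0.9980 = 53.82 g (target 53.82 g)
  CaO: 45.01·0.5539 + 10.58·0.4793 + 52.15·0.2708 = 44.12 g (target 44.12 g)
  SiO2: 10.58·0.5177 + 78.64·0.9950 = 83.72 g (target 83.72 g)
The glass-mass cross-check: net batch after ignition = 250.0 g (the targets, summed, come to 250.0 g; versus the stated basis of 250.0 g — deltas are rounding alone).
Total batch = Σ batch = 288.1 g; the LOI term Σ batch·LOI equals 38.12 g; the yield ratio, glass ÷ batch: 86.77%.

Batch per 250.0 g fused product:
  ZnO: 53.93 g
  limestone: 45.01 g
  CaSiO3: 10.58 g
  glass-grade sand: 78.64 g
  colemanite: 52.15 g
  TiO2: 47.81 g
Total batch = 288.1 g; LOI loss = 38.12 g; yield = 86.77%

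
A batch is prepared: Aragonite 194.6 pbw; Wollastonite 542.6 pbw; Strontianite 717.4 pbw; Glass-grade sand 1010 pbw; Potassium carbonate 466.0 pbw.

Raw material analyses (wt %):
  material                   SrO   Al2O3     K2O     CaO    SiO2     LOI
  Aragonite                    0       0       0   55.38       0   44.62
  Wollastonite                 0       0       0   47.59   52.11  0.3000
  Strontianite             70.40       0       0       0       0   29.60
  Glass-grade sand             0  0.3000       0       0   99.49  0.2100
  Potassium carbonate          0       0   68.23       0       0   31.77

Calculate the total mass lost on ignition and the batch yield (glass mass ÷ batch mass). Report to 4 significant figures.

LOI loss = 451.0 pbw; glass = 2480 pbw; yield = 84.61%

The intermediate values are shown (rounded to four significant digits) when written out — all internal work carries full precision from first step to last. Exactly one rounding lands on each reported figure — all derived quantities are carried from the batch weights per 2480 pbw of glass in exact precision (glass mass, five oxide percentages, ignition loss, totals, yield), as they appear in question or answer.
Loss on ignition, line by line:
  Aragonite: 194.6 × 0.4462 = 86.83 pbw
  Wollastonite: 542.6 × 0.003000 = 1.628 pbw
  Strontianite: 717.4 × 0.2960 = 212.4 pbw
  Glass-grade sand: 1010 × 0.002100 = 2.121 pbw
  Potassium carbonate: 466.0 × 0.3177 = 148.0 pbw
Total LOI = 451.0 pbw
Glass = batch − LOI = 2931 − 451.0 = 2480 pbw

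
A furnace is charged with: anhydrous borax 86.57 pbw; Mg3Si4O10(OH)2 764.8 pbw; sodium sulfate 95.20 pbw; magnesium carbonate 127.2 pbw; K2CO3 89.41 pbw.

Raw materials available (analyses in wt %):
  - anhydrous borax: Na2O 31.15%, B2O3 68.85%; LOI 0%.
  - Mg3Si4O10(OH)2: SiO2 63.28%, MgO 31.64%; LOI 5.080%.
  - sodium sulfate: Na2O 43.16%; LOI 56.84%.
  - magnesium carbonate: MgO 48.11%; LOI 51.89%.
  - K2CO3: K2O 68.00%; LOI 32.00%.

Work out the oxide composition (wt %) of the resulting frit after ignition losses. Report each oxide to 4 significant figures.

Values along the way appear with 4-significant-digit rounding as written. All arithmetic maintains exact precision at every stage. Every reported number carries a single rounding — all derived quantities, including LOI, net glass mass, five oxide percentages, the totals, yield, are computed starting from the weights for 975.6 pbw of glass in full precision as set out in the question or the answer.
Mass of each oxide from the mix:
  SiO2: 764.8·0.6328 = 484.0 pbw
  K2O: 89.41·0.6800 = 60.80 pbw
  Na2O: 86.57·0.3115 + 95.20·0.4316 = 68.05 pbw
  B2O3: 86.57·0.6885 = 59.60 pbw
  MgO: 764.8·0.3164 + 127.2·0.4811 = 303.2 pbw
LOI: 764.8·0.05080 + 95.20·0.5684 + 127.2·0.5189 + 89.41·0.3200 = 187.6 pbw
Glass = total batch minus LOI = 1163 − 187.6 = 975.6 pbw (consistent with Σ oxide mass)
percent by weight: oxide/glass ×100

Glass mass = 975.6 pbw (batch 1163 − LOI 187.6).
Composition: SiO2 49.61%, K2O 6.232%, Na2O 6.976%, B2O3 6.109%, MgO 31.08%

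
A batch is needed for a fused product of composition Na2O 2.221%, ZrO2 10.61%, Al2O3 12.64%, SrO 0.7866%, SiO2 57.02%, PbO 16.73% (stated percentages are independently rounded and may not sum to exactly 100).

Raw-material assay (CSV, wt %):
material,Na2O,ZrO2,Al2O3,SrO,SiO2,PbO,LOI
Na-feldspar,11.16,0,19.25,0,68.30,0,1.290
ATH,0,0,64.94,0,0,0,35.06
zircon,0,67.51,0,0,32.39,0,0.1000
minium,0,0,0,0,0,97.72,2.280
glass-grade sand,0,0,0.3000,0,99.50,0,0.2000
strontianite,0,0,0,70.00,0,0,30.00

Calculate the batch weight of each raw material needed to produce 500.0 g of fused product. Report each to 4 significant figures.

In-progress results are printed rounded off to 4 significant digits in the working; the working math holds full precision end to end; each reported result is rounded once only — all derived quantities (net glass mass, the six compositions, the totals, LOI, the yield) are carried in full precision using the weight values on 500.0 g of glass, as written in the problem or answer text.
The oxide mass targets at 500.0 g fused product:
  Na2O: 2.221% × 500.0 = 11.10 g
  ZrO2: 10.61% × 500.0 = 53.05 g
  Al2O3: 12.64% × 500.0 = 63.20 g
  SrO: 0.7866% × 500.0 = 3.933 g
  SiO2: 57.02% × 500.0 = 285.1 g
  PbO: 16.73% × 500.0 = 83.65 g
Balance tally, oxide-wise, on the weights just shown, under the basis named above (every target is met by its sum net of answer rounding effects):
  Na2O: 99.51·0.1116 = 11.11 g (target 11.10 g)
  ZrO2: 78.58·0.6751 = 53.05 g (target 53.05 g)
  Al2O3: 99.51·0.1925 + 66.93·0.6494 + 192.6·0.003000 = 63.20 g (target 63.20 g)
  SrO: 5.619·0.7000 = 3.933 g (target 3.933 g)
  SiO2: 99.51·0.6830 + 78.58·0.3239 + 192.6·0.9950 = 285.1 g (target 285.1 g)
  PbO: 85.60·0.9772 = 83.65 g (target 83.65 g)
Consistency of the glass mass: Σ batch − LOI loss = 500.0 g (targets for the oxides total 500.0 g; versus the stated basis of 500.0 g — a pure rounding effect).
Batch grand total — Σ batch = 528.8 g; the LOI term Σ batch·LOI equals 28.85 g; as yield: glass ÷ batch → 94.54%.

Batch per 500.0 g fused product:
  Na-feldspar: 99.51 g
  ATH: 66.93 g
  zircon: 78.58 g
  minium: 85.60 g
  glass-grade sand: 192.6 g
  strontianite: 5.619 g
Total batch = 528.8 g; LOI loss = 28.85 g; yield = 94.54%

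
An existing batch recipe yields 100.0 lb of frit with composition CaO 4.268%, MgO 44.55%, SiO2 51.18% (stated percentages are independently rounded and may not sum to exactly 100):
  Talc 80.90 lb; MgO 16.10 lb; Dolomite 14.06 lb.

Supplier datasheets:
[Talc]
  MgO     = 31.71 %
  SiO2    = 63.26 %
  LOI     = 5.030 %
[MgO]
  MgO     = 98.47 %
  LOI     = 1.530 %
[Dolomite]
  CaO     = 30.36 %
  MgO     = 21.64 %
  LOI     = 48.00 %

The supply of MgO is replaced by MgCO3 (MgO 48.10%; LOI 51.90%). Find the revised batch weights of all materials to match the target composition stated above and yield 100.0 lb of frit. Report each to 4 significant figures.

All internal work maintains exact precision through every step; the intermediate values appear, rounded to 4 significant digits, alongside each step; each reported number is rounded once only — the derived quantities, which include net glass mass, the totals, ignition loss, the three compositions, the yield, are computed in full float precision, precisely as stated by either problem or answer, starting from the weights at 100.0 lb of glass.
Per-oxide target masses for 100.0 lb frit:
  CaO: 4.268% × 100.0 = 4.268 lb
  MgO: 44.55% × 100.0 = 44.55 lb
  SiO2: 51.18% × 100.0 = 51.18 lb
Mass-balance tally per oxide applying the batch weights above, versus the basis set out (target by target, the sums agree up to rounding of the answer):
  CaO: 14.06·0.3036 = 4.269 lb (target 4.268 lb)
  MgO: 80.90·0.3171 + 32.96·0.4810 + 14.06·0.2164 = 44.55 lb (target 44.55 lb)
  SiO2: 80.90·0.6326 = 51.18 lb (target 51.18 lb)
Glass-mass sanity pass: total charge less LOI = 100.0 lb (targets for the oxides total 100.0 lb; versus the stated basis of 100.0 lb — deltas are rounding alone).
Batch grand total — Σ batch = 127.9 lb; loss to ignition Σ batch·LOI = 27.92 lb; yield: glass divided by total = 78.17%.

Revised batch per 100.0 lb frit:
  Talc: 80.90 lb
  MgCO3: 32.96 lb
  Dolomite: 14.06 lb
Total batch = 127.9 lb; LOI loss = 27.92 lb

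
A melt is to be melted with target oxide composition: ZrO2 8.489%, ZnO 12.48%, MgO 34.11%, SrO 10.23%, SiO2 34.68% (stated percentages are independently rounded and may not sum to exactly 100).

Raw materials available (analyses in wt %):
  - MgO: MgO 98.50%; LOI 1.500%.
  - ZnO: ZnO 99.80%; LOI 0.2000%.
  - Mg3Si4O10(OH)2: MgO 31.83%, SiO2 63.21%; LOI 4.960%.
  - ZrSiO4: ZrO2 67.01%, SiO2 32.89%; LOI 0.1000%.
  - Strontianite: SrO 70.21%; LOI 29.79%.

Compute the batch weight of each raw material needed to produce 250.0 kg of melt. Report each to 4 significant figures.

Batch per 250.0 kg melt:
  MgO: 47.58 kg
  ZnO: 31.26 kg
  Mg3Si4O10(OH)2: 120.7 kg
  ZrSiO4: 31.67 kg
  Strontianite: 36.43 kg
Total batch = 267.6 kg; LOI loss = 17.65 kg; yield = 93.41%

Each numeric step holds full float precision end to end — mid-chain values are shown with 4-significant-digit rounding across the worked steps. Every reported figure takes exactly one rounding — all derived quantities (ignition loss, totals, glass mass, five oxide percentages, yield) are rebuilt at full float precision from the weighed amounts per 250.0 kg of glass, precisely as stated by the question or the answer.
Oxide mass targets, per 250.0 kg melt:
  ZrO2: 8.489% × 250.0 = 21.22 kg
  ZnO: 12.48% × 250.0 = 31.20 kg
  MgO: 34.11% × 250.0 = 85.28 kg
  SrO: 10.23% × 250.0 = 25.58 kg
  SiO2: 34.68% × 250.0 = 86.70 kg
Checking each oxide sum working from each reported weight, relative to the basis at hand (sum by sum, the targets are met inside rounding margins):
  ZrO2: 31.67·0.6701 = 21.22 kg (target 21.22 kg)
  ZnO: 31.26·0.9980 = 31.20 kg (target 31.20 kg)
  MgO: 47.58·0.9850 + 120.7·0.3183 = 85.29 kg (target 85.28 kg)
  SrO: 36.43·0.7021 = 25.58 kg (target 25.58 kg)
  SiO2: 120.7·0.6321 + 31.67·0.3289 = 86.71 kg (target 86.70 kg)
The glass-mass cross-check: total batch − LOI = 250.0 kg (per-oxide target masses sum to 250.0 kg; stated basis 250.0 kg — differing by rounding only).
Whole-batch sum: Σ batch = 267.6 kg; ignition loss, Σ(batch × LOI) = 17.65 kg; yield, glass over the total, = 93.41%.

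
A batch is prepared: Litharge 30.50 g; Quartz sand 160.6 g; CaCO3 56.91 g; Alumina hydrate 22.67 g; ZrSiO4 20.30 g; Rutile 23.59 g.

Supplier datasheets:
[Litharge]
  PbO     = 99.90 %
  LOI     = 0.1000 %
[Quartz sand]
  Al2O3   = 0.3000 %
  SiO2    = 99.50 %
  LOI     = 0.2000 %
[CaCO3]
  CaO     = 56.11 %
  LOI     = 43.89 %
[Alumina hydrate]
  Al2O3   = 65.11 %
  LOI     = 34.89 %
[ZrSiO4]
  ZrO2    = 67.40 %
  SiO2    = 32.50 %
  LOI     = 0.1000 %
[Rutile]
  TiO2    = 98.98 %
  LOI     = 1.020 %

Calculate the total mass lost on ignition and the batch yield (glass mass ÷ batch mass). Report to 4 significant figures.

The intermediate values are displayed (rounded to 4 significant digits) across the worked steps; the working math carries full precision in all steps. A single rounding completes every reported value — the derived quantities are rebuilt using the weight values per 281.1 g of glass in full precision (six oxide percentages, LOI, the yield, glass mass, the totals) precisely as stated by the problem or answer text.
Each material's LOI contribution:
  Litharge: 30.50 × 0.001000 = 0.03050 g
  Quartz sand: 160.6 × 0.002000 = 0.3212 g
  CaCO3: 56.91 × 0.4389 = 24.98 g
  Alumina hydrate: 22.67 × 0.3489 = 7.910 g
  ZrSiO4: 20.30 × 0.001000 = 0.02030 g
  Rutile: 23.59 × 0.01020 = 0.2406 g
Total LOI = 33.50 g
Glass = batch − LOI = 314.6 − 33.50 = 281.1 g

LOI loss = 33.50 g; glass = 281.1 g; yield = 89.35%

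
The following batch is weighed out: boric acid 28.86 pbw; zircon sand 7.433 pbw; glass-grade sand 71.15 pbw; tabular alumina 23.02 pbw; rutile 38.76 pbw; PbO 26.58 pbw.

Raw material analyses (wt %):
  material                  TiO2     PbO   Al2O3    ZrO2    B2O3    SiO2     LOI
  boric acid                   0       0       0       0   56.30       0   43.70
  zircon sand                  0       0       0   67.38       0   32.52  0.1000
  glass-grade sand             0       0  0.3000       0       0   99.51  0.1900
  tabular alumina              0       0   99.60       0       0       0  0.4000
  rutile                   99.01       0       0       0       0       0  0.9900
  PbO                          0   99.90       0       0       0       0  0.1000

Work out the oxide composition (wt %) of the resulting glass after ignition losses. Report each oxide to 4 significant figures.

All internal work maintains full float precision from start to finish. The intermediate values are shown rounded to 4 significant figures between the steps — each reported result takes exactly one rounding; derived quantities, including the yield, ignition loss, six oxide percentages, glass mass, the totals, are rebuilt starting from the weights at 182.5 pbw of glass at full precision, as they appear in the problem or the answer.
Mass of each oxide from the mix:
  TiO2: 38.76·0.9901 = 38.38 pbw
  PbO: 26.58·0.9990 = 26.55 pbw
  Al2O3: 71.15·0.003000 + 23.02·0.9960 = 23.14 pbw
  ZrO2: 7.433·0.6738 = 5.008 pbw
  B2O3: 28.86·0.5630 = 16.25 pbw
  SiO2: 7.433·0.3252 + 71.15·0.9951 = 73.22 pbw
LOI: 28.86·0.4370 + 7.433·0.001000 + 71.15·0.001900 + 23.02·0.004000 + 38.76·0.009900 + 26.58·0.001000 = 13.26 pbw
Glass = total batch minus LOI = 195.8 − 13.26 = 182.5 pbw (= the summed oxide contributions)
percent by weight: oxide/glass ×100

Glass mass = 182.5 pbw (batch 195.8 − LOI 13.26).
Composition: TiO2 21.02%, PbO 14.55%, Al2O3 12.68%, ZrO2 2.744%, B2O3 8.901%, SiO2 40.11%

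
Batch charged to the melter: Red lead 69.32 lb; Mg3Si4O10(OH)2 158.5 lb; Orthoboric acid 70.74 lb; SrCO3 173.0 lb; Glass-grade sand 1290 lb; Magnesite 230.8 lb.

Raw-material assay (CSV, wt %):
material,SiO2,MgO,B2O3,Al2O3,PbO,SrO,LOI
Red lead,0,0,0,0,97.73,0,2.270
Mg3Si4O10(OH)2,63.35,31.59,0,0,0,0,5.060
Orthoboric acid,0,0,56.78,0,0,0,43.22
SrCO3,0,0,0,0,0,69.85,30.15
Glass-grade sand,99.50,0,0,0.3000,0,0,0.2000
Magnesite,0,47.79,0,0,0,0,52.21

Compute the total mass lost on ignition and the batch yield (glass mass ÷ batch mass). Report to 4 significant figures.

LOI loss = 215.4 lb; glass = 1777 lb; yield = 89.19%

Each numeric step maintains full precision from start to finish. Rounding to four significant digits applies to each intermediate as displayed. A single rounding completes every reported result — all derived quantities (LOI, the totals, glass mass, the six compositions, yield) are computed in full float precision from the weighed amounts on 1777 lb of glass precisely as stated by the problem or answer text.
LOI of each material in turn:
  Red lead: 69.32 × 0.02270 = 1.574 lb
  Mg3Si4O10(OH)2: 158.5 × 0.05060 = 8.020 lb
  Orthoboric acid: 70.74 × 0.4322 = 30.57 lb
  SrCO3: 173.0 × 0.3015 = 52.16 lb
  Glass-grade sand: 1290 × 0.002000 = 2.580 lb
  Magnesite: 230.8 × 0.5221 = 120.5 lb
Total LOI = 215.4 lb
Glass = batch − LOI = 1992 − 215.4 = 1777 lb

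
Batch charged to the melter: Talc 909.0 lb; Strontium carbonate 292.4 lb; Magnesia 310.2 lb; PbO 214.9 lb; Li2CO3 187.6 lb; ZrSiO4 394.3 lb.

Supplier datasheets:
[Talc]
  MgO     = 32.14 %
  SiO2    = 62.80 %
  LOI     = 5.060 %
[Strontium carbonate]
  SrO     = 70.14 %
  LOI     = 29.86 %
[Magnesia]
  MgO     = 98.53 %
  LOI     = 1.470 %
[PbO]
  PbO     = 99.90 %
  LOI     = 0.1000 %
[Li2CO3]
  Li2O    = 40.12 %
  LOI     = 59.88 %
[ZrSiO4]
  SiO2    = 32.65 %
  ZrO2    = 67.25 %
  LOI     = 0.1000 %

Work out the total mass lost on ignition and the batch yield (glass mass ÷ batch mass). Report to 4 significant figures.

All internal work runs at exact precision through every step. The intermediate values are displayed, rounded to 4 significant figures, at each printed step. Each reported result is rounded exactly once; derived quantities are rebuilt starting from the weights for 2058 lb of glass at full precision (the six compositions, glass mass, the yield, ignition loss, totals), as set out in question or answer.
Material-by-material LOI:
  Talc: 909.0 × 0.05060 = 46.00 lb
  Strontium carbonate: 292.4 × 0.2986 = 87.31 lb
  Magnesia: 310.2 × 0.01470 = 4.560 lb
  PbO: 214.9 × 0.001000 = 0.2149 lb
  Li2CO3: 187.6 × 0.5988 = 112.3 lb
  ZrSiO4: 394.3 × 0.001000 = 0.3943 lb
Total LOI = 250.8 lb
Glass = batch − LOI = 2308 − 250.8 = 2058 lb

LOI loss = 250.8 lb; glass = 2058 lb; yield = 89.13%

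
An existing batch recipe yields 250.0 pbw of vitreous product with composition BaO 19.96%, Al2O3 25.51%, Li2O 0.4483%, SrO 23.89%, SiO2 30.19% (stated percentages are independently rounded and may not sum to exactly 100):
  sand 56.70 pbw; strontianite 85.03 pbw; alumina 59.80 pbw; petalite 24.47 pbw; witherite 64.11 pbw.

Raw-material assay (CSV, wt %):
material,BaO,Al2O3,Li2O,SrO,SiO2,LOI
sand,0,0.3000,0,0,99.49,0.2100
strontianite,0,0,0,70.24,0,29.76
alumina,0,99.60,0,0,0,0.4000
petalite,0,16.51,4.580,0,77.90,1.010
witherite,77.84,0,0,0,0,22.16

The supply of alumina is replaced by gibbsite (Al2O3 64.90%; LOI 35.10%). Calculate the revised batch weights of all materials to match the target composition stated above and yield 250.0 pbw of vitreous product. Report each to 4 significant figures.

Values along the way are printed (rounded to 4 significant digits) at each printed step — the working math maintains full float precision in every operation; every reported figure carries a single rounding; the derived quantities (totals, the yield, LOI, glass mass, five oxide percentages) are rebuilt in full float precision from the weighed amounts at 250.0 pbw of glass, exactly as printed in question or answer.
Target masses of each oxide per 250.0 pbw vitreous product:
  BaO: 19.96% × 250.0 = 49.90 pbw
  Al2O3: 25.51% × 250.0 = 63.78 pbw
  Li2O: 0.4483% × 250.0 = 1.121 pbw
  SrO: 23.89% × 250.0 = 59.72 pbw
  SiO2: 30.19% × 250.0 = 75.47 pbw
Oxide-by-oxide audit from the weights as reported, versus the basis set out (every target is met by its sum up to rounding of the answer):
  BaO: 64.11·0.7784 = 49.90 pbw (target 49.90 pbw)
  Al2O3: 56.70·0.003000 + 91.78·0.6490 + 24.47·0.1651 = 63.78 pbw (target 63.78 pbw)
  Li2O: 24.47·0.04580 = 1.121 pbw (target 1.121 pbw)
  SrO: 85.03·0.7024 = 59.73 pbw (target 59.72 pbw)
  SiO2: 56.70·0.9949 + 24.47·0.7790 = 75.47 pbw (target 75.47 pbw)
Glass-mass bookkeeping: batch total minus LOI = 250.0 pbw (the Σ of target masses is 250.0 pbw; the stated basis being 250.0 pbw — deltas are rounding alone).
Total batch = Σ batch = 322.1 pbw; loss to ignition Σ batch·LOI = 72.09 pbw; yield, glass over the total, = 77.62%.

Revised batch per 250.0 pbw vitreous product:
  sand: 56.70 pbw
  strontianite: 85.03 pbw
  gibbsite: 91.78 pbw
  petalite: 24.47 pbw
  witherite: 64.11 pbw
Total batch = 322.1 pbw; LOI loss = 72.09 pbw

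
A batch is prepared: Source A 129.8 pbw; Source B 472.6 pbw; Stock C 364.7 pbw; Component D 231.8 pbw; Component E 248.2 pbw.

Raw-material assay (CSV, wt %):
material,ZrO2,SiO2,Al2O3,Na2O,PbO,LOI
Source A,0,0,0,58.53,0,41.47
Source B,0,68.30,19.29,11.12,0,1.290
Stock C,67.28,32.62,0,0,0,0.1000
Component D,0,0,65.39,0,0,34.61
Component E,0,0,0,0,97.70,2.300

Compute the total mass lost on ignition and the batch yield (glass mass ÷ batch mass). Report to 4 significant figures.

The intermediate values are displayed rounded off to 4 significant figures on the page — the working math carries exact precision at each step; exactly one rounding is applied to every reported figure — all derived quantities are recomputed starting from the weights per 1301 pbw of glass at full float precision (five oxide percentages, ignition loss, totals, the yield, glass mass) as they appear in the problem or answer text.
Material-by-material LOI:
  Source A: 129.8 × 0.4147 = 53.83 pbw
  Source B: 472.6 × 0.01290 = 6.097 pbw
  Stock C: 364.7 × 0.001000 = 0.3647 pbw
  Component D: 231.8 × 0.3461 = 80.23 pbw
  Component E: 248.2 × 0.02300 = 5.709 pbw
Total LOI = 146.2 pbw
Glass = batch − LOI = 1447 − 146.2 = 1301 pbw

LOI loss = 146.2 pbw; glass = 1301 pbw; yield = 89.90%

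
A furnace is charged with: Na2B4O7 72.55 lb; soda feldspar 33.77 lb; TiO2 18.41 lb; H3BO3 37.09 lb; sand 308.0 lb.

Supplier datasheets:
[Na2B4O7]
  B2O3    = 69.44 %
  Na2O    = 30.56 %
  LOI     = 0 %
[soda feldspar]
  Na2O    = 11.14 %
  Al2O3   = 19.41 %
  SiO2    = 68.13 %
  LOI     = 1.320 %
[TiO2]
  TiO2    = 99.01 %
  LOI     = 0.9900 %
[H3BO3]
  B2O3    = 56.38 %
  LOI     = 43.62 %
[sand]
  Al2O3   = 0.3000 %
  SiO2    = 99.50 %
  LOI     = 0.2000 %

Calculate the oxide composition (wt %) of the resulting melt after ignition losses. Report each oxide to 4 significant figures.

All internal work maintains full precision from start to finish — in-progress results are displayed with 4-significant-digit rounding across the worked steps; every reported value is rounded only once — all derived quantities (the totals, the yield, the five compositions, glass mass, ignition loss) are computed starting from the weights at 452.4 lb of glass at exact precision, as written in either problem or answer.
Oxide-by-oxide delivered mass:
  TiO2: 18.41·0.9901 = 18.23 lb
  B2O3: 72.55·0.6944 + 37.09·0.5638 = 71.29 lb
  Na2O: 72.55·0.3056 + 33.77·0.1114 = 25.93 lb
  Al2O3: 33.77·0.1941 + 308.0·0.003000 = 7.479 lb
  SiO2: 33.77·0.6813 + 308.0·0.9950 = 329.5 lb
LOI: 33.77·0.01320 + 18.41·0.009900 + 37.09·0.4362 + 308.0·0.002000 = 17.42 lb
Net of LOI, the glass mass = 469.8 − 17.42 = 452.4 lb (consistent with Σ oxide mass)
each oxide over glass, ×100, is wt %

Glass mass = 452.4 lb (batch 469.8 − LOI 17.42).
Composition: TiO2 4.029%, B2O3 15.76%, Na2O 5.732%, Al2O3 1.653%, SiO2 72.83%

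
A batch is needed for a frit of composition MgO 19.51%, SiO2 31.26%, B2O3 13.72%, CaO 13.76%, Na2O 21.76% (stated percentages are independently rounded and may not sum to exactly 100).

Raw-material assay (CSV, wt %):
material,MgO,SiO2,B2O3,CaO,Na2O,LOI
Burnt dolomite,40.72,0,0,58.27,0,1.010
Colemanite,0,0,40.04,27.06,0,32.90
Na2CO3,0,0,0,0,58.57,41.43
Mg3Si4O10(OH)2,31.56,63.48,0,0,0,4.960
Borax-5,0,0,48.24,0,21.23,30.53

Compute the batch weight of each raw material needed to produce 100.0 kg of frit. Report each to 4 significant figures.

Batch per 100.0 kg frit:
  Burnt dolomite: 9.746 kg
  Colemanite: 29.86 kg
  Na2CO3: 35.83 kg
  Mg3Si4O10(OH)2: 49.24 kg
  Borax-5: 3.654 kg
Total batch = 128.3 kg; LOI loss = 28.32 kg; yield = 77.93%

Values along the way are printed (rounded to four significant figures) at each printed step — every computation holds full float precision in every operation. A single rounding completes every reported figure; all derived quantities are computed in full float precision (five oxide percentages, yield, the totals, net glass mass, ignition loss) from the weighed amounts for 100.0 kg of glass exactly as printed in problem or answer.
Target masses of each oxide per 100.0 kg frit:
  MgO: 19.51% × 100.0 = 19.51 kg
  SiO2: 31.26% × 100.0 = 31.26 kg
  B2O3: 13.72% × 100.0 = 13.72 kg
  CaO: 13.76% × 100.0 = 13.76 kg
  Na2O: 21.76% × 100.0 = 21.76 kg
Sums-versus-targets review given the weights on record, relative to the basis at hand (sums match the target masses modulo rounding of the values):
  MgO: 9.746·0.4072 + 49.24·0.3156 = 19.51 kg (target 19.51 kg)
  SiO2: 49.24·0.6348 = 31.26 kg (target 31.26 kg)
  B2O3: 29.86·0.4004 + 3.654·0.4824 = 13.72 kg (target 13.72 kg)
  CaO: 9.746·0.5827 + 29.86·0.2706 = 13.76 kg (target 13.76 kg)
  Na2O: 35.83·0.5857 + 3.654·0.2123 = 21.76 kg (target 21.76 kg)
The glass-mass cross-check: the batch minus its LOI: 100.0 kg (oxide target masses add up to 100.0 kg; stated basis 100.0 kg — rounding explains the deltas).
Summing the batch: Σ batch = 128.3 kg; ignition loss, Σ(batch × LOI) = 28.32 kg; the yield ratio, glass ÷ batch: 77.93%.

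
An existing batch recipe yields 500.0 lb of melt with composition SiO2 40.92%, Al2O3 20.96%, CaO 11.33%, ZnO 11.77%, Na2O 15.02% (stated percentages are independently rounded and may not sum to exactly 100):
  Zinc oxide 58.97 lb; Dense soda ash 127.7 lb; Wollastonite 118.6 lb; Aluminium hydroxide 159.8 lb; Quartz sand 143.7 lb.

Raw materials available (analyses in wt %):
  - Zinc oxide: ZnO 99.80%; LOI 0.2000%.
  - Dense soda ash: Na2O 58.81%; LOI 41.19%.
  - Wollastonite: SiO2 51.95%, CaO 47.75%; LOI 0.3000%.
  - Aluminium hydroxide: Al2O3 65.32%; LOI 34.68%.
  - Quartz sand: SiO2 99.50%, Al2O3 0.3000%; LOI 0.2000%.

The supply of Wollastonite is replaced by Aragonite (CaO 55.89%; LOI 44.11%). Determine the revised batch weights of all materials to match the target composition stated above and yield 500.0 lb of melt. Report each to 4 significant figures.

Revised batch per 500.0 lb melt:
  Zinc oxide: 58.97 lb
  Dense soda ash: 127.7 lb
  Aragonite: 101.4 lb
  Aluminium hydroxide: 159.5 lb
  Quartz sand: 205.6 lb
Total batch = 653.2 lb; LOI loss = 153.2 lb

Mid-chain values are printed rounded to four significant figures on the page — the working math maintains exact precision through every step. Exactly one rounding is applied to every reported figure — all derived quantities are recomputed using the weight values on 500.0 lb of glass in full float precision (yield, the totals, five oxide percentages, glass mass, LOI), precisely as stated by the problem or the answer.
Target oxide masses per 500.0 lb melt:
  SiO2: 40.92% × 500.0 = 204.6 lb
  Al2O3: 20.96% × 500.0 = 104.8 lb
  CaO: 11.33% × 500.0 = 56.65 lb
  ZnO: 11.77% × 500.0 = 58.85 lb
  Na2O: 15.02% × 500.0 = 75.10 lb
Mass-balance tally per oxide from the weights as reported, under the basis named above (delivered sums recover each target within answer rounding):
  SiO2: 205.6·0.9950 = 204.6 lb (target 204.6 lb)
  Al2O3: 159.5·0.6532 + 205.6·0.003000 = 104.8 lb (target 104.8 lb)
  CaO: 101.4·0.5589 = 56.67 lb (target 56.65 lb)
  ZnO: 58.97·0.9980 = 58.85 lb (target 58.85 lb)
  Na2O: 127.7·0.5881 = 75.10 lb (target 75.10 lb)
Glass mass check: total charge less LOI = 500.0 lb (summing oxide targets gives 500.0 lb; basis as stated: 500.0 lb — a pure rounding effect).
Summing the batch: Σ batch = 653.2 lb; the LOI term Σ batch·LOI equals 153.2 lb; glass ÷ batch gives a yield of 76.55%.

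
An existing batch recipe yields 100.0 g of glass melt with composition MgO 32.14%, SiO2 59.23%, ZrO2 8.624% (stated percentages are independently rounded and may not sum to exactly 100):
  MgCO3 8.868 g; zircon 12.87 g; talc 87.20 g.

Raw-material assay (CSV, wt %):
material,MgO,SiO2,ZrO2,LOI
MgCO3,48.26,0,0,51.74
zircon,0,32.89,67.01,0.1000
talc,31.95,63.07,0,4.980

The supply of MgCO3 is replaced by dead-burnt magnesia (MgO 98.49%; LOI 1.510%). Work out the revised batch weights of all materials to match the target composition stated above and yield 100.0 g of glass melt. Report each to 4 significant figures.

Revised batch per 100.0 g glass melt:
  dead-burnt magnesia: 4.345 g
  zircon: 12.87 g
  talc: 87.20 g
Total batch = 104.4 g; LOI loss = 4.421 g

The whole derivation keeps full precision from first step to last; rounding to 4 significant figures extends to every intermediate as printed; every reported value includes exactly one rounding; all derived quantities are recomputed starting from the weights for 100.0 g of glass in full float precision (three oxide percentages, glass mass, the totals, yield, LOI) exactly as shown in the question or the answer.
Oxide mass targets, per 100.0 g glass melt:
  MgO: 32.14% × 100.0 = 32.14 g
  SiO2: 59.23% × 100.0 = 59.23 g
  ZrO2: 8.624% × 100.0 = 8.624 g
Per-oxide balance check using the reported weights, at the basis given (every target is met by its sum once rounding is allowed for):
  MgO: 4.345·0.9849 + 87.20·0.3195 = 32.14 g (target 32.14 g)
  SiO2: 12.87·0.3289 + 87.20·0.6307 = 59.23 g (target 59.23 g)
  ZrO2: 12.87·0.6701 = 8.624 g (target 8.624 g)
Consistency of the glass mass: Σ batch − LOI loss = 99.99 g (summing oxide targets gives 99.99 g; against the stated basis, 100.0 g — rounding explains the deltas).
Whole-batch sum: Σ batch = 104.4 g; loss to ignition Σ batch·LOI = 4.421 g; yield, glass over the total, = 95.77%.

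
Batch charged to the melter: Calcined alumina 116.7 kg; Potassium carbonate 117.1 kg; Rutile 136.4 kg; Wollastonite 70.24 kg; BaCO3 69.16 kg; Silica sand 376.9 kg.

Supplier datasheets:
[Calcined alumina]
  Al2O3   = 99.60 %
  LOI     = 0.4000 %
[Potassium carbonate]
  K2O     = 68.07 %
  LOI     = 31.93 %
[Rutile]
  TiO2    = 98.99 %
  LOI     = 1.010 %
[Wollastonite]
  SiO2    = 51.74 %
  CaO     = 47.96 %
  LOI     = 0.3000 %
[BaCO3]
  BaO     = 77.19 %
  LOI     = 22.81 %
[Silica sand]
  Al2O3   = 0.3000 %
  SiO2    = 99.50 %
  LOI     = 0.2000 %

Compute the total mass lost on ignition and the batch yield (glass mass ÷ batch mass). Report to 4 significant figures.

LOI loss = 55.97 kg; glass = 830.5 kg; yield = 93.69%

Mid-chain values are printed with 4-significant-figure rounding between the steps. All internal work keeps full float precision end to end; a single rounding produces each reported figure. The derived quantities are recomputed at full float precision (yield, glass mass, six oxide percentages, the totals, LOI) from the batch weights at 830.5 kg of glass, as quoted within either problem or answer.
Each material's LOI contribution:
  Calcined alumina: 116.7 × 0.004000 = 0.4668 kg
  Potassium carbonate: 117.1 × 0.3193 = 37.39 kg
  Rutile: 136.4 × 0.01010 = 1.378 kg
  Wollastonite: 70.24 × 0.003000 = 0.2107 kg
  BaCO3: 69.16 × 0.2281 = 15.78 kg
  Silica sand: 376.9 × 0.002000 = 0.7538 kg
Total LOI = 55.97 kg
Glass = batch − LOI = 886.5 − 55.97 = 830.5 kg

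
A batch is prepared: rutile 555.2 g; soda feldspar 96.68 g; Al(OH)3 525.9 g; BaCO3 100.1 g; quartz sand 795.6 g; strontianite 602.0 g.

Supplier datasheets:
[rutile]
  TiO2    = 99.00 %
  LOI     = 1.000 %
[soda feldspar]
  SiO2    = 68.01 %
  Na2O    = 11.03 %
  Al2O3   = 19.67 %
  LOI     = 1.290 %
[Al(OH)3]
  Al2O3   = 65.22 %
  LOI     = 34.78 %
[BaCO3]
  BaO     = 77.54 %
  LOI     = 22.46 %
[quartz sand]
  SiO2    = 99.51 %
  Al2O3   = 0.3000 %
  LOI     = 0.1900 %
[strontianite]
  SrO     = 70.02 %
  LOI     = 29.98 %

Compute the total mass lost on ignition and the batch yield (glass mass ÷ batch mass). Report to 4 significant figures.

LOI loss = 394.2 g; glass = 2281 g; yield = 85.27%

Intermediates are shown, with 4-significant-figure rounding, when written out. Every computation maintains full float precision from first step to last — exactly one rounding is applied to every reported figure; the derived quantities (LOI, totals, six oxide percentages, glass mass, the yield) are re-derived from the batch weights on 2281 g of glass in full precision exactly as shown in question or answer.
LOI of each material in turn:
  rutile: 555.2 × 0.01000 = 5.552 g
  soda feldspar: 96.68 × 0.01290 = 1.247 g
  Al(OH)3: 525.9 × 0.3478 = 182.9 g
  BaCO3: 100.1 × 0.2246 = 22.48 g
  quartz sand: 795.6 × 0.001900 = 1.512 g
  strontianite: 602.0 × 0.2998 = 180.5 g
Total LOI = 394.2 g
Glass = batch − LOI = 2675 − 394.2 = 2281 g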